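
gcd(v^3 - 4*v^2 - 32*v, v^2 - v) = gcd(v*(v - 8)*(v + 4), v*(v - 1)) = v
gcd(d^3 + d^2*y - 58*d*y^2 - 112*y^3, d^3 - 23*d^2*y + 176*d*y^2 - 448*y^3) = -d + 8*y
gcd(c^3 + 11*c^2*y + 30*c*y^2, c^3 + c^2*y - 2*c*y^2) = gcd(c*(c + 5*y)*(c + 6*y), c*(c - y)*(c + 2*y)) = c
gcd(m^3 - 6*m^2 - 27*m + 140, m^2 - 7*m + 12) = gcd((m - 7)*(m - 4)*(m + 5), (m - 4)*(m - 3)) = m - 4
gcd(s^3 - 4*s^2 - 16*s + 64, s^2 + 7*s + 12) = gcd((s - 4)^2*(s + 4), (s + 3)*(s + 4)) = s + 4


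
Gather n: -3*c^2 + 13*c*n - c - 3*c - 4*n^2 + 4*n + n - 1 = -3*c^2 - 4*c - 4*n^2 + n*(13*c + 5) - 1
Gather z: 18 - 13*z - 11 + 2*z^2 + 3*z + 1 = 2*z^2 - 10*z + 8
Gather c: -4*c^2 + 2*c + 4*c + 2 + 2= -4*c^2 + 6*c + 4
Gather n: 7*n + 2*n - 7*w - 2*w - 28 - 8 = 9*n - 9*w - 36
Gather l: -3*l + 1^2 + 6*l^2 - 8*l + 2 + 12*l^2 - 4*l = 18*l^2 - 15*l + 3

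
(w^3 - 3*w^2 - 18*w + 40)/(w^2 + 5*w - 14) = (w^2 - w - 20)/(w + 7)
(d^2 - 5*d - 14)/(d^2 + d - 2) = (d - 7)/(d - 1)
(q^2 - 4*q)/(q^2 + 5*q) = (q - 4)/(q + 5)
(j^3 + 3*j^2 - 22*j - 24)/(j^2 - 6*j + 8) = (j^2 + 7*j + 6)/(j - 2)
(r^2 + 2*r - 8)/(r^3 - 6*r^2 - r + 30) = (r^2 + 2*r - 8)/(r^3 - 6*r^2 - r + 30)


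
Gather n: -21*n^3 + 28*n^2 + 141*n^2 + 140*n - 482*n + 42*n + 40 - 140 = -21*n^3 + 169*n^2 - 300*n - 100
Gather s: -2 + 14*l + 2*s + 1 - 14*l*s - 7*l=7*l + s*(2 - 14*l) - 1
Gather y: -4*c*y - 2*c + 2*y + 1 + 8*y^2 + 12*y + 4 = -2*c + 8*y^2 + y*(14 - 4*c) + 5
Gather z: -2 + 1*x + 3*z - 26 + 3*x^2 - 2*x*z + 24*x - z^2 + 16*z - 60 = 3*x^2 + 25*x - z^2 + z*(19 - 2*x) - 88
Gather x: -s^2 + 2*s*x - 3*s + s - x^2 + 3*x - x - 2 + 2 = -s^2 - 2*s - x^2 + x*(2*s + 2)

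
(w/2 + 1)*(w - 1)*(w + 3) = w^3/2 + 2*w^2 + w/2 - 3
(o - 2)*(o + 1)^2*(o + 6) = o^4 + 6*o^3 - 3*o^2 - 20*o - 12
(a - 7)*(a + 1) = a^2 - 6*a - 7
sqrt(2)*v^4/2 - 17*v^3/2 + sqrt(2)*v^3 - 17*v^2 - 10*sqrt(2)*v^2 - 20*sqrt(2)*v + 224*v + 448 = (v - 8*sqrt(2))*(v - 4*sqrt(2))*(v + 7*sqrt(2)/2)*(sqrt(2)*v/2 + sqrt(2))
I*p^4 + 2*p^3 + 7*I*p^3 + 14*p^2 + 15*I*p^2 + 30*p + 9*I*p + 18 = (p + 3)^2*(p - 2*I)*(I*p + I)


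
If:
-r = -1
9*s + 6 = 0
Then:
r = 1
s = -2/3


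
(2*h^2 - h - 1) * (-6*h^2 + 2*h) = -12*h^4 + 10*h^3 + 4*h^2 - 2*h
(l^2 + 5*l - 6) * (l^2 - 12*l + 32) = l^4 - 7*l^3 - 34*l^2 + 232*l - 192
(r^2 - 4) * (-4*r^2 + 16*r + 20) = -4*r^4 + 16*r^3 + 36*r^2 - 64*r - 80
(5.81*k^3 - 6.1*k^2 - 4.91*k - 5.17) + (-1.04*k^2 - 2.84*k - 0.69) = 5.81*k^3 - 7.14*k^2 - 7.75*k - 5.86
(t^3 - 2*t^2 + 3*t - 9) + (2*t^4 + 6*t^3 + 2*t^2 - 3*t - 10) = 2*t^4 + 7*t^3 - 19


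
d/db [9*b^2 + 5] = 18*b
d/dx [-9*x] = -9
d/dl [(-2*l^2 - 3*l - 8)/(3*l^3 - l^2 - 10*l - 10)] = (6*l^4 + 18*l^3 + 89*l^2 + 24*l - 50)/(9*l^6 - 6*l^5 - 59*l^4 - 40*l^3 + 120*l^2 + 200*l + 100)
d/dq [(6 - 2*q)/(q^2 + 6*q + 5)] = 2*(-q^2 - 6*q + 2*(q - 3)*(q + 3) - 5)/(q^2 + 6*q + 5)^2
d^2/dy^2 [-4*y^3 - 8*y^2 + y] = -24*y - 16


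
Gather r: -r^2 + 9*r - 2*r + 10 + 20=-r^2 + 7*r + 30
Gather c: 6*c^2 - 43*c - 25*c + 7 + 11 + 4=6*c^2 - 68*c + 22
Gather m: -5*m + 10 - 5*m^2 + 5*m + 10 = 20 - 5*m^2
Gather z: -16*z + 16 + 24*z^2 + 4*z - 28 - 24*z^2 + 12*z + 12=0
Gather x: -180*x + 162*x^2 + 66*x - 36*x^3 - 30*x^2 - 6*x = -36*x^3 + 132*x^2 - 120*x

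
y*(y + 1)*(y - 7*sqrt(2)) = y^3 - 7*sqrt(2)*y^2 + y^2 - 7*sqrt(2)*y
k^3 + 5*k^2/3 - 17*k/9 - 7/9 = (k - 1)*(k + 1/3)*(k + 7/3)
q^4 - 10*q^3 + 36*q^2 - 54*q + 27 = (q - 3)^3*(q - 1)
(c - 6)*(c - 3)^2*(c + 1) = c^4 - 11*c^3 + 33*c^2 - 9*c - 54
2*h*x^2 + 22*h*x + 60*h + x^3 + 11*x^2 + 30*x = (2*h + x)*(x + 5)*(x + 6)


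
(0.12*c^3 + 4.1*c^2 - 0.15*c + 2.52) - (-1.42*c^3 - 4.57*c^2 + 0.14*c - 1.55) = 1.54*c^3 + 8.67*c^2 - 0.29*c + 4.07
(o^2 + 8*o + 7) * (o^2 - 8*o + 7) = o^4 - 50*o^2 + 49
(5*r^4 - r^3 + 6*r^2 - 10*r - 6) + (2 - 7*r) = 5*r^4 - r^3 + 6*r^2 - 17*r - 4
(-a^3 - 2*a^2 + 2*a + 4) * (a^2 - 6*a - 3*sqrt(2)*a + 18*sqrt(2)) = -a^5 + 4*a^4 + 3*sqrt(2)*a^4 - 12*sqrt(2)*a^3 + 14*a^3 - 42*sqrt(2)*a^2 - 8*a^2 - 24*a + 24*sqrt(2)*a + 72*sqrt(2)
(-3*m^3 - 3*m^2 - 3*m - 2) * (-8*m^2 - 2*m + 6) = 24*m^5 + 30*m^4 + 12*m^3 + 4*m^2 - 14*m - 12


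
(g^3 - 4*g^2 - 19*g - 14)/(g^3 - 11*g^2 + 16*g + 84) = (g + 1)/(g - 6)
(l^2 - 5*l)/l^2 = (l - 5)/l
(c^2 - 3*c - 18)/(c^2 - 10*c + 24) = (c + 3)/(c - 4)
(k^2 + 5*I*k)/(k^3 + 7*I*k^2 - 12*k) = (k + 5*I)/(k^2 + 7*I*k - 12)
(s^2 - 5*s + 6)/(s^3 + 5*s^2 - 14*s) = (s - 3)/(s*(s + 7))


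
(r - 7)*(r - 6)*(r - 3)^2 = r^4 - 19*r^3 + 129*r^2 - 369*r + 378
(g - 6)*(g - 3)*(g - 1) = g^3 - 10*g^2 + 27*g - 18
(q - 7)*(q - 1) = q^2 - 8*q + 7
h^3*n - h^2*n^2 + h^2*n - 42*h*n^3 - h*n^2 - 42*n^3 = (h - 7*n)*(h + 6*n)*(h*n + n)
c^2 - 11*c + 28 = (c - 7)*(c - 4)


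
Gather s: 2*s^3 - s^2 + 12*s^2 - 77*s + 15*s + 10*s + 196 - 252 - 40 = 2*s^3 + 11*s^2 - 52*s - 96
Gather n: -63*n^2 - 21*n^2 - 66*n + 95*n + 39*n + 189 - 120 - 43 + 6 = -84*n^2 + 68*n + 32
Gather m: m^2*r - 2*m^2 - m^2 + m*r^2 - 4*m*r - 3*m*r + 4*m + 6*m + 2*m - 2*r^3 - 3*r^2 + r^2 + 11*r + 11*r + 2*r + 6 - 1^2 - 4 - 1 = m^2*(r - 3) + m*(r^2 - 7*r + 12) - 2*r^3 - 2*r^2 + 24*r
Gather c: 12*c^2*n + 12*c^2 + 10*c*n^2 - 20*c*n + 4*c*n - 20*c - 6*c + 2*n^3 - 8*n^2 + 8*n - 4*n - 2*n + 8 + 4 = c^2*(12*n + 12) + c*(10*n^2 - 16*n - 26) + 2*n^3 - 8*n^2 + 2*n + 12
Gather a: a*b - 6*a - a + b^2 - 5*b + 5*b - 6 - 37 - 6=a*(b - 7) + b^2 - 49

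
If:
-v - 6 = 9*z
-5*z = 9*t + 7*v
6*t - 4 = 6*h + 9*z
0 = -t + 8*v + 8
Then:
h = 2509/2118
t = 352/353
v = -309/353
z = -201/353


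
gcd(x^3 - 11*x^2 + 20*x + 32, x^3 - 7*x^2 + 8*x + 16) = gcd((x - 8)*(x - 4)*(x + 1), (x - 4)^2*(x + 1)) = x^2 - 3*x - 4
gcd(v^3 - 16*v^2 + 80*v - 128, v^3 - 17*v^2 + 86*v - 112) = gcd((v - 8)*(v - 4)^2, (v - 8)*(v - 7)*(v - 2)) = v - 8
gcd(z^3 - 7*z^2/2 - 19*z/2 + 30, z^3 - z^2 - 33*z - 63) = z + 3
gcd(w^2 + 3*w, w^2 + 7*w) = w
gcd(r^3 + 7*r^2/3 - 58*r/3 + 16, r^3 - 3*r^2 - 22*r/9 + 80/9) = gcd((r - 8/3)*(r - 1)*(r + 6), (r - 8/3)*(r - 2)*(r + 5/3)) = r - 8/3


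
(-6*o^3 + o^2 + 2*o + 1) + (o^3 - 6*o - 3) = -5*o^3 + o^2 - 4*o - 2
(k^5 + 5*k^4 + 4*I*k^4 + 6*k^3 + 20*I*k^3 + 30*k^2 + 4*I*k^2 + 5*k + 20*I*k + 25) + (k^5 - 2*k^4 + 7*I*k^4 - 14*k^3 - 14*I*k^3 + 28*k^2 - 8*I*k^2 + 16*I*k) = 2*k^5 + 3*k^4 + 11*I*k^4 - 8*k^3 + 6*I*k^3 + 58*k^2 - 4*I*k^2 + 5*k + 36*I*k + 25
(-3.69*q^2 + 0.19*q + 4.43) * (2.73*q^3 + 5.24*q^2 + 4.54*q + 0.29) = -10.0737*q^5 - 18.8169*q^4 - 3.6631*q^3 + 23.0057*q^2 + 20.1673*q + 1.2847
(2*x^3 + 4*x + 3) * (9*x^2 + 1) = 18*x^5 + 38*x^3 + 27*x^2 + 4*x + 3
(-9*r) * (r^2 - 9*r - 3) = -9*r^3 + 81*r^2 + 27*r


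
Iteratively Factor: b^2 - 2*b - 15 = (b + 3)*(b - 5)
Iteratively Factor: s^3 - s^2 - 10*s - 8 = (s + 1)*(s^2 - 2*s - 8) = (s + 1)*(s + 2)*(s - 4)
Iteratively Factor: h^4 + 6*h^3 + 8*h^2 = (h + 4)*(h^3 + 2*h^2) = (h + 2)*(h + 4)*(h^2) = h*(h + 2)*(h + 4)*(h)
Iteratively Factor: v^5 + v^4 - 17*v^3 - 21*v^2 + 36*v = (v - 4)*(v^4 + 5*v^3 + 3*v^2 - 9*v) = v*(v - 4)*(v^3 + 5*v^2 + 3*v - 9) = v*(v - 4)*(v + 3)*(v^2 + 2*v - 3) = v*(v - 4)*(v - 1)*(v + 3)*(v + 3)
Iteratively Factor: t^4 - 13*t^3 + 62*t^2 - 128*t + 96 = (t - 4)*(t^3 - 9*t^2 + 26*t - 24) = (t - 4)^2*(t^2 - 5*t + 6) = (t - 4)^2*(t - 2)*(t - 3)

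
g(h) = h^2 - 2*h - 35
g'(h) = 2*h - 2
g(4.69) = -22.38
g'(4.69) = 7.38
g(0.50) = -35.75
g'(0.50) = -1.00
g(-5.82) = 10.51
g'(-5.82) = -13.64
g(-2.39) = -24.51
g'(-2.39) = -6.78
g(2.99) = -32.04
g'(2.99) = 3.98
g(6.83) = -2.01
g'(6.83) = 11.66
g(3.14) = -31.42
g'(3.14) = 4.28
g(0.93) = -36.00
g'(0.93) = -0.14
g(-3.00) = -20.00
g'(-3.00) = -8.00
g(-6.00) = 13.00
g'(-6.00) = -14.00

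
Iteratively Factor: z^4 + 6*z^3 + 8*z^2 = (z + 2)*(z^3 + 4*z^2) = z*(z + 2)*(z^2 + 4*z) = z^2*(z + 2)*(z + 4)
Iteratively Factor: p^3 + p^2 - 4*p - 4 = (p + 1)*(p^2 - 4) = (p - 2)*(p + 1)*(p + 2)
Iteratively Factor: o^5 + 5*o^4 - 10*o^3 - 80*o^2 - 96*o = (o)*(o^4 + 5*o^3 - 10*o^2 - 80*o - 96) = o*(o - 4)*(o^3 + 9*o^2 + 26*o + 24) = o*(o - 4)*(o + 4)*(o^2 + 5*o + 6) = o*(o - 4)*(o + 3)*(o + 4)*(o + 2)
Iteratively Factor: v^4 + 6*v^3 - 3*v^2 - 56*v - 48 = (v + 4)*(v^3 + 2*v^2 - 11*v - 12) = (v - 3)*(v + 4)*(v^2 + 5*v + 4) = (v - 3)*(v + 1)*(v + 4)*(v + 4)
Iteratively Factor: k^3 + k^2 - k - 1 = (k + 1)*(k^2 - 1) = (k - 1)*(k + 1)*(k + 1)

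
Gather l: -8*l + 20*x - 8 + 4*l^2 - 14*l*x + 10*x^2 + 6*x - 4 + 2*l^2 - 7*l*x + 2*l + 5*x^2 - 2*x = 6*l^2 + l*(-21*x - 6) + 15*x^2 + 24*x - 12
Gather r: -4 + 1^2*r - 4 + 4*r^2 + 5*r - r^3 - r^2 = -r^3 + 3*r^2 + 6*r - 8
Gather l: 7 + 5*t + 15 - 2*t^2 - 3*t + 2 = -2*t^2 + 2*t + 24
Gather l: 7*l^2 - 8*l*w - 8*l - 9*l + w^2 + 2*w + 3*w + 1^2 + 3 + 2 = 7*l^2 + l*(-8*w - 17) + w^2 + 5*w + 6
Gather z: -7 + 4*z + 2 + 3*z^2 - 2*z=3*z^2 + 2*z - 5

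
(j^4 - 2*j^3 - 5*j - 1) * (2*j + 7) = 2*j^5 + 3*j^4 - 14*j^3 - 10*j^2 - 37*j - 7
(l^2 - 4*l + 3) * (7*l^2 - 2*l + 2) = 7*l^4 - 30*l^3 + 31*l^2 - 14*l + 6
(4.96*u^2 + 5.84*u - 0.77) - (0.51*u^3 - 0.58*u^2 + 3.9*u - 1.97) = -0.51*u^3 + 5.54*u^2 + 1.94*u + 1.2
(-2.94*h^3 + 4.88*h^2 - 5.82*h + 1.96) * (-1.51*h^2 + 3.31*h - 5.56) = 4.4394*h^5 - 17.1002*h^4 + 41.2874*h^3 - 49.3566*h^2 + 38.8468*h - 10.8976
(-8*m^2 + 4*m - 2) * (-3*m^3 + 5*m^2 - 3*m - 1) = 24*m^5 - 52*m^4 + 50*m^3 - 14*m^2 + 2*m + 2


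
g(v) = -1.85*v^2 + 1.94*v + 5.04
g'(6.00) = -20.26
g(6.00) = -49.92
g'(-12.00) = 46.34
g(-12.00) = -284.64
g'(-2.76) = 12.15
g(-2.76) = -14.41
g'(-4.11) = 17.15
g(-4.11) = -34.18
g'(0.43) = 0.35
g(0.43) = 5.53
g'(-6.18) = 24.81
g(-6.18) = -77.61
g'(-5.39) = 21.88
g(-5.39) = -59.16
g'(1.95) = -5.28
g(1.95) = 1.79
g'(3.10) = -9.53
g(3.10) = -6.72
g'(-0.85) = 5.08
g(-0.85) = 2.05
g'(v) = 1.94 - 3.7*v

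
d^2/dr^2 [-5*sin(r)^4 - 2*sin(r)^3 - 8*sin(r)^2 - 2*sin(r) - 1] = 80*sin(r)^4 + 18*sin(r)^3 - 28*sin(r)^2 - 10*sin(r) - 16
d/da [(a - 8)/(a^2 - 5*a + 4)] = (a^2 - 5*a - (a - 8)*(2*a - 5) + 4)/(a^2 - 5*a + 4)^2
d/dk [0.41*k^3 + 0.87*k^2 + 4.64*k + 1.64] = 1.23*k^2 + 1.74*k + 4.64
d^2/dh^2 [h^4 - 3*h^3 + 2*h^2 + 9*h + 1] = 12*h^2 - 18*h + 4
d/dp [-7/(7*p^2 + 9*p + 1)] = 7*(14*p + 9)/(7*p^2 + 9*p + 1)^2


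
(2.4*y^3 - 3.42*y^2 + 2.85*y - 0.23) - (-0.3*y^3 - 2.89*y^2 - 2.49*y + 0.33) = 2.7*y^3 - 0.53*y^2 + 5.34*y - 0.56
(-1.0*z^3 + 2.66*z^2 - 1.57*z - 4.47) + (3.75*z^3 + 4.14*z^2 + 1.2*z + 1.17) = 2.75*z^3 + 6.8*z^2 - 0.37*z - 3.3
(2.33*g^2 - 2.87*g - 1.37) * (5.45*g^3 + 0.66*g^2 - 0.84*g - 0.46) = 12.6985*g^5 - 14.1037*g^4 - 11.3179*g^3 + 0.4348*g^2 + 2.471*g + 0.6302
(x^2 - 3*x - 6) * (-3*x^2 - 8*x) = -3*x^4 + x^3 + 42*x^2 + 48*x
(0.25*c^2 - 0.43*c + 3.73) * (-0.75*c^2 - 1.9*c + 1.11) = -0.1875*c^4 - 0.1525*c^3 - 1.703*c^2 - 7.5643*c + 4.1403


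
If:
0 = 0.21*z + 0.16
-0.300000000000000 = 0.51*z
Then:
No Solution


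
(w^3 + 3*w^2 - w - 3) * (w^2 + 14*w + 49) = w^5 + 17*w^4 + 90*w^3 + 130*w^2 - 91*w - 147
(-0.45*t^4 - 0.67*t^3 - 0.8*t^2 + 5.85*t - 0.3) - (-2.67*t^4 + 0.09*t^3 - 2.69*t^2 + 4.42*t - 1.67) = 2.22*t^4 - 0.76*t^3 + 1.89*t^2 + 1.43*t + 1.37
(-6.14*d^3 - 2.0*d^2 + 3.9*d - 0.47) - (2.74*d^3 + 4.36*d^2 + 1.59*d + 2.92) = -8.88*d^3 - 6.36*d^2 + 2.31*d - 3.39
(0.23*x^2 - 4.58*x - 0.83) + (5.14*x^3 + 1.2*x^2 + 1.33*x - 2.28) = 5.14*x^3 + 1.43*x^2 - 3.25*x - 3.11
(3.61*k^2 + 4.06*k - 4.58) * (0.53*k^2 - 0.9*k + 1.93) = 1.9133*k^4 - 1.0972*k^3 + 0.885899999999999*k^2 + 11.9578*k - 8.8394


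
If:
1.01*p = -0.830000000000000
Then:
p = -0.82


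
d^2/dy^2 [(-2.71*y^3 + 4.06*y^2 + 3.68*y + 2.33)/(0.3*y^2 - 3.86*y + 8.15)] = (-4.44089209850063e-16*y^5 + 1.4210854715202e-14*y^4 - 57.4385720000001*y^3 + 453.22134*y^2 - 1150.20429*y + 828.927376)/(0.027*y^6 - 1.0422*y^5 + 15.61014*y^4 - 114.138656*y^3 + 424.07547*y^2 - 769.17255*y + 541.343375)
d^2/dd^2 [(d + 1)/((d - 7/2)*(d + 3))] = 8*(2*d^3 + 6*d^2 + 60*d + 11)/(8*d^6 - 12*d^5 - 246*d^4 + 251*d^3 + 2583*d^2 - 1323*d - 9261)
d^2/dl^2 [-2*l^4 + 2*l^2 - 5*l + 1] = 4 - 24*l^2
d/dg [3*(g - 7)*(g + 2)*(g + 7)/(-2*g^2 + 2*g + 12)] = 3*(-g^2 + 6*g - 49)/(2*(g^2 - 6*g + 9))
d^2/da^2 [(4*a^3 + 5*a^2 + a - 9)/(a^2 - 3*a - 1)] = 16*(7*a^3 + 3*a^2 + 12*a - 11)/(a^6 - 9*a^5 + 24*a^4 - 9*a^3 - 24*a^2 - 9*a - 1)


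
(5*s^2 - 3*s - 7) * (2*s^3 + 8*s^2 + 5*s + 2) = 10*s^5 + 34*s^4 - 13*s^3 - 61*s^2 - 41*s - 14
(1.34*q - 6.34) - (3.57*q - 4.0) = -2.23*q - 2.34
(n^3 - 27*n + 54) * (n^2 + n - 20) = n^5 + n^4 - 47*n^3 + 27*n^2 + 594*n - 1080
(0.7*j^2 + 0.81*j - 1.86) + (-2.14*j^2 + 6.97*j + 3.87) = -1.44*j^2 + 7.78*j + 2.01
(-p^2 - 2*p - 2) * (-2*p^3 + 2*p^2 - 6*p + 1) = 2*p^5 + 2*p^4 + 6*p^3 + 7*p^2 + 10*p - 2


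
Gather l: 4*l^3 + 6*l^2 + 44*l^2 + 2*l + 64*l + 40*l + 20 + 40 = 4*l^3 + 50*l^2 + 106*l + 60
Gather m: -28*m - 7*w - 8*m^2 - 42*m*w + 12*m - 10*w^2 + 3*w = -8*m^2 + m*(-42*w - 16) - 10*w^2 - 4*w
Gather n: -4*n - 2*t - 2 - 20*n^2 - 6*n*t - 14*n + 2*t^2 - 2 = -20*n^2 + n*(-6*t - 18) + 2*t^2 - 2*t - 4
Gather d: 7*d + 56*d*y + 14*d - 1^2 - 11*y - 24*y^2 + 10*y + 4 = d*(56*y + 21) - 24*y^2 - y + 3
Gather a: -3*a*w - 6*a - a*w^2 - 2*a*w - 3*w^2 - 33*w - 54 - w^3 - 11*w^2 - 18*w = a*(-w^2 - 5*w - 6) - w^3 - 14*w^2 - 51*w - 54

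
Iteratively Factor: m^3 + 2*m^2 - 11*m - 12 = (m + 1)*(m^2 + m - 12) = (m - 3)*(m + 1)*(m + 4)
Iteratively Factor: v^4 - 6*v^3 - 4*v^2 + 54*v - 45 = (v - 3)*(v^3 - 3*v^2 - 13*v + 15) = (v - 3)*(v + 3)*(v^2 - 6*v + 5) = (v - 3)*(v - 1)*(v + 3)*(v - 5)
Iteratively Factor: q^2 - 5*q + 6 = (q - 3)*(q - 2)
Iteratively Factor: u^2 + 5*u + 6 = (u + 2)*(u + 3)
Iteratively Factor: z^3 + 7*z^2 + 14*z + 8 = (z + 1)*(z^2 + 6*z + 8) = (z + 1)*(z + 4)*(z + 2)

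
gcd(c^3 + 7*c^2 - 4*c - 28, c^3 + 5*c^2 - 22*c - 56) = c^2 + 9*c + 14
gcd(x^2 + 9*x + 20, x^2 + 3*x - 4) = x + 4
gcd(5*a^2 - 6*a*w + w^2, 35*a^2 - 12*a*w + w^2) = -5*a + w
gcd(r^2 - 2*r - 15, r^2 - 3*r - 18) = r + 3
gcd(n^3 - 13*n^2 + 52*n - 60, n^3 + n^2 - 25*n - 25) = n - 5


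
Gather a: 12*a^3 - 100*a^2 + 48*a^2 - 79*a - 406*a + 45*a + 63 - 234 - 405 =12*a^3 - 52*a^2 - 440*a - 576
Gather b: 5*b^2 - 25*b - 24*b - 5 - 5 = 5*b^2 - 49*b - 10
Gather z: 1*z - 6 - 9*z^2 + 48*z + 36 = -9*z^2 + 49*z + 30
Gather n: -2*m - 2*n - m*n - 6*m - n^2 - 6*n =-8*m - n^2 + n*(-m - 8)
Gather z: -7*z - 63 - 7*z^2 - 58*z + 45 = -7*z^2 - 65*z - 18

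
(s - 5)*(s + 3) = s^2 - 2*s - 15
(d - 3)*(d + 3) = d^2 - 9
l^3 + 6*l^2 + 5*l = l*(l + 1)*(l + 5)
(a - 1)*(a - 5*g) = a^2 - 5*a*g - a + 5*g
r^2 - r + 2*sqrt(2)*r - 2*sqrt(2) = (r - 1)*(r + 2*sqrt(2))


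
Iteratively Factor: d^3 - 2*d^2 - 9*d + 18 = (d + 3)*(d^2 - 5*d + 6) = (d - 3)*(d + 3)*(d - 2)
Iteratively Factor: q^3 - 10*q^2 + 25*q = (q)*(q^2 - 10*q + 25) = q*(q - 5)*(q - 5)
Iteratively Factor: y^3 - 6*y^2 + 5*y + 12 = (y - 4)*(y^2 - 2*y - 3) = (y - 4)*(y - 3)*(y + 1)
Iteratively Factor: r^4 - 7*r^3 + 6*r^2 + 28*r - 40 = (r - 2)*(r^3 - 5*r^2 - 4*r + 20) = (r - 5)*(r - 2)*(r^2 - 4) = (r - 5)*(r - 2)^2*(r + 2)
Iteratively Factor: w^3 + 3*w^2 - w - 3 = (w + 1)*(w^2 + 2*w - 3) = (w - 1)*(w + 1)*(w + 3)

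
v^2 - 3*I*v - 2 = (v - 2*I)*(v - I)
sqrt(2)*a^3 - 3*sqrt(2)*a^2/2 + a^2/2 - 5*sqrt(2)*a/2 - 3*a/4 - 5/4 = (a - 5/2)*(a + 1)*(sqrt(2)*a + 1/2)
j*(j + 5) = j^2 + 5*j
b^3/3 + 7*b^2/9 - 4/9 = (b/3 + 1/3)*(b - 2/3)*(b + 2)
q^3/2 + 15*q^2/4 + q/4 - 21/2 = (q/2 + 1)*(q - 3/2)*(q + 7)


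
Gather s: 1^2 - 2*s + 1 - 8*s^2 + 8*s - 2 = -8*s^2 + 6*s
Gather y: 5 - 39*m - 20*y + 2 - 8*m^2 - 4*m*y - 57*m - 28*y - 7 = -8*m^2 - 96*m + y*(-4*m - 48)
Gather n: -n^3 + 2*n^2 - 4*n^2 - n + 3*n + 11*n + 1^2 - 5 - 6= -n^3 - 2*n^2 + 13*n - 10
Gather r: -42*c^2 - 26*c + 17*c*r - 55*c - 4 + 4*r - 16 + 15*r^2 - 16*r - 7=-42*c^2 - 81*c + 15*r^2 + r*(17*c - 12) - 27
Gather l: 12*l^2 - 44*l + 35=12*l^2 - 44*l + 35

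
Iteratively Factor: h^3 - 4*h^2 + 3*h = (h - 1)*(h^2 - 3*h) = h*(h - 1)*(h - 3)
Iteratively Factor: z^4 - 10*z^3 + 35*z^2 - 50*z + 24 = (z - 4)*(z^3 - 6*z^2 + 11*z - 6) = (z - 4)*(z - 1)*(z^2 - 5*z + 6) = (z - 4)*(z - 2)*(z - 1)*(z - 3)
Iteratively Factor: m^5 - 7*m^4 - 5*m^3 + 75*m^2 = (m - 5)*(m^4 - 2*m^3 - 15*m^2) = m*(m - 5)*(m^3 - 2*m^2 - 15*m) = m^2*(m - 5)*(m^2 - 2*m - 15) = m^2*(m - 5)^2*(m + 3)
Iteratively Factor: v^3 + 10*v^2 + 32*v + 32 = (v + 4)*(v^2 + 6*v + 8) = (v + 2)*(v + 4)*(v + 4)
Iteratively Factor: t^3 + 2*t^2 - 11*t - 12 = (t - 3)*(t^2 + 5*t + 4) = (t - 3)*(t + 1)*(t + 4)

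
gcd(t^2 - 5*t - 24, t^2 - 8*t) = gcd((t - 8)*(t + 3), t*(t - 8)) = t - 8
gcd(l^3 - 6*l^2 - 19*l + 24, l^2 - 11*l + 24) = l - 8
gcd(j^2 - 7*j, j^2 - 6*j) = j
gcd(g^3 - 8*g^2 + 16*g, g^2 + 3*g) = g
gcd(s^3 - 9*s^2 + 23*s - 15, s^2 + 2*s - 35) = s - 5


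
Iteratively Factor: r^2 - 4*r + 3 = (r - 1)*(r - 3)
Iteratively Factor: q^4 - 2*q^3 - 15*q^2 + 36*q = (q)*(q^3 - 2*q^2 - 15*q + 36) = q*(q - 3)*(q^2 + q - 12) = q*(q - 3)*(q + 4)*(q - 3)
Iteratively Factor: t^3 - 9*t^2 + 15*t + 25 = (t - 5)*(t^2 - 4*t - 5) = (t - 5)*(t + 1)*(t - 5)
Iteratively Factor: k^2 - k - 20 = (k + 4)*(k - 5)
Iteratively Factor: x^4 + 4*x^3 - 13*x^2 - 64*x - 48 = (x + 3)*(x^3 + x^2 - 16*x - 16) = (x - 4)*(x + 3)*(x^2 + 5*x + 4) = (x - 4)*(x + 1)*(x + 3)*(x + 4)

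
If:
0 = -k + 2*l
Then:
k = 2*l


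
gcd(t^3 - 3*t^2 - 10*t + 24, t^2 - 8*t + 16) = t - 4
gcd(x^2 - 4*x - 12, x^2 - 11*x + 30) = x - 6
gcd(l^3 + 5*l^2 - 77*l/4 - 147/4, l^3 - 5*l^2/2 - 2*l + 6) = l + 3/2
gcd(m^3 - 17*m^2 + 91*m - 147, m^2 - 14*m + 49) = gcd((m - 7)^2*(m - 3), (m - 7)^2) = m^2 - 14*m + 49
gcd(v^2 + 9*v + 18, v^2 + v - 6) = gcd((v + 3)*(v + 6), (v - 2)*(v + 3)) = v + 3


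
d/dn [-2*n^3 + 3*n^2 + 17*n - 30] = -6*n^2 + 6*n + 17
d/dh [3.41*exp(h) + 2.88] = 3.41*exp(h)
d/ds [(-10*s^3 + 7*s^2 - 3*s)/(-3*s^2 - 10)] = (30*s^4 + 291*s^2 - 140*s + 30)/(9*s^4 + 60*s^2 + 100)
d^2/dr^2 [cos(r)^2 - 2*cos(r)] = 2*cos(r) - 2*cos(2*r)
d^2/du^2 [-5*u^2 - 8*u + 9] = -10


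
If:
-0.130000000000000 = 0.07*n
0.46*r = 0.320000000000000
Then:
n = -1.86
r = 0.70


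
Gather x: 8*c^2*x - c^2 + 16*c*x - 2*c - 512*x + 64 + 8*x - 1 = -c^2 - 2*c + x*(8*c^2 + 16*c - 504) + 63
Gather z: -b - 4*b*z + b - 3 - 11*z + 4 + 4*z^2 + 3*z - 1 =4*z^2 + z*(-4*b - 8)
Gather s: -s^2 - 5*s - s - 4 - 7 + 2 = -s^2 - 6*s - 9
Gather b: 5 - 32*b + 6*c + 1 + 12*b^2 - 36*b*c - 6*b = 12*b^2 + b*(-36*c - 38) + 6*c + 6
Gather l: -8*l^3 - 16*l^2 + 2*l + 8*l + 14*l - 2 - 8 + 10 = -8*l^3 - 16*l^2 + 24*l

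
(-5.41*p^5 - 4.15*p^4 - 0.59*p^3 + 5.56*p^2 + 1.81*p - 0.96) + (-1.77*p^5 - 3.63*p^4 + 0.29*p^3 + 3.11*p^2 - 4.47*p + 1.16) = -7.18*p^5 - 7.78*p^4 - 0.3*p^3 + 8.67*p^2 - 2.66*p + 0.2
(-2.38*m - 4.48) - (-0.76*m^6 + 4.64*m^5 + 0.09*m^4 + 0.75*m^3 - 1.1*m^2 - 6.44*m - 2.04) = 0.76*m^6 - 4.64*m^5 - 0.09*m^4 - 0.75*m^3 + 1.1*m^2 + 4.06*m - 2.44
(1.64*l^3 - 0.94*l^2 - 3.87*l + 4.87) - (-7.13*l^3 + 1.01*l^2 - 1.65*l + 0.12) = 8.77*l^3 - 1.95*l^2 - 2.22*l + 4.75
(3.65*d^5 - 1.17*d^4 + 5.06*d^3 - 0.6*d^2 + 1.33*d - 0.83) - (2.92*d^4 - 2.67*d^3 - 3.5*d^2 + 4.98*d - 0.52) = 3.65*d^5 - 4.09*d^4 + 7.73*d^3 + 2.9*d^2 - 3.65*d - 0.31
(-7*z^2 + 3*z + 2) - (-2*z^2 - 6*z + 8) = -5*z^2 + 9*z - 6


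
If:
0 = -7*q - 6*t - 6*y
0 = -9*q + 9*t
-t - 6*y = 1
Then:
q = 1/12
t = 1/12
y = -13/72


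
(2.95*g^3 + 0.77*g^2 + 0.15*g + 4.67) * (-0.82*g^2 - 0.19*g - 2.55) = -2.419*g^5 - 1.1919*g^4 - 7.7918*g^3 - 5.8214*g^2 - 1.2698*g - 11.9085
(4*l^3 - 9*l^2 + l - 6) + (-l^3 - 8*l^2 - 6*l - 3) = 3*l^3 - 17*l^2 - 5*l - 9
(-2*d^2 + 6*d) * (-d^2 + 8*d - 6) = 2*d^4 - 22*d^3 + 60*d^2 - 36*d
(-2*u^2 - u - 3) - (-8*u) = -2*u^2 + 7*u - 3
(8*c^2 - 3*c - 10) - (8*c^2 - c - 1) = -2*c - 9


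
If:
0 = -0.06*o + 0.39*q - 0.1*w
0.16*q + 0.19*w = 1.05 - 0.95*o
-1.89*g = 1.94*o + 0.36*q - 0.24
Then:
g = 0.201420121967346*w - 1.01043585021486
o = 1.07734806629834 - 0.237042883451723*w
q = 0.219942120494607*w + 0.165745856353591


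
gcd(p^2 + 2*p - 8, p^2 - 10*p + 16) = p - 2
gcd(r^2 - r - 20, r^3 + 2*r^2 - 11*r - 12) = r + 4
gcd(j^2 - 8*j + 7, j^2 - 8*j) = 1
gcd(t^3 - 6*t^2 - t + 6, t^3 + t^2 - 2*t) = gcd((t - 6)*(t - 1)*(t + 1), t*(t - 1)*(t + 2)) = t - 1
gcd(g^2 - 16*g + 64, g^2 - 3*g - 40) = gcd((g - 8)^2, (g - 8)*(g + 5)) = g - 8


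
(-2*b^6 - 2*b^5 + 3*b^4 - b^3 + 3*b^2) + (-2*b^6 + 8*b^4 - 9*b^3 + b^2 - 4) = -4*b^6 - 2*b^5 + 11*b^4 - 10*b^3 + 4*b^2 - 4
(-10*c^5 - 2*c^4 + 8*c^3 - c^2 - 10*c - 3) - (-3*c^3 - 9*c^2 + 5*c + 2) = -10*c^5 - 2*c^4 + 11*c^3 + 8*c^2 - 15*c - 5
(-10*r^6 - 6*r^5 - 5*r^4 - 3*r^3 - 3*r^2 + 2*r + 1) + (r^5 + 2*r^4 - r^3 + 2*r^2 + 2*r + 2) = -10*r^6 - 5*r^5 - 3*r^4 - 4*r^3 - r^2 + 4*r + 3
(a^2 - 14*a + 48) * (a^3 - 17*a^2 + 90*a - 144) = a^5 - 31*a^4 + 376*a^3 - 2220*a^2 + 6336*a - 6912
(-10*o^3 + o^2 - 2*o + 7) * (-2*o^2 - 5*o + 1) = 20*o^5 + 48*o^4 - 11*o^3 - 3*o^2 - 37*o + 7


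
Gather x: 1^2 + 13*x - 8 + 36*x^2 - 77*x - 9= 36*x^2 - 64*x - 16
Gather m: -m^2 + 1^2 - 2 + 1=-m^2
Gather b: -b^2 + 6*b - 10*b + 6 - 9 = -b^2 - 4*b - 3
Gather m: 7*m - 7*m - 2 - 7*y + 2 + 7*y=0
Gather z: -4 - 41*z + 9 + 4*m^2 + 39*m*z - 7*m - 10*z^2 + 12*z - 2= 4*m^2 - 7*m - 10*z^2 + z*(39*m - 29) + 3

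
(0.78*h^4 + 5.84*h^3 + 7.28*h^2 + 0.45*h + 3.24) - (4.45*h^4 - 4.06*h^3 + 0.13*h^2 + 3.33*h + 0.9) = -3.67*h^4 + 9.9*h^3 + 7.15*h^2 - 2.88*h + 2.34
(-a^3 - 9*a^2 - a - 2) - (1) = -a^3 - 9*a^2 - a - 3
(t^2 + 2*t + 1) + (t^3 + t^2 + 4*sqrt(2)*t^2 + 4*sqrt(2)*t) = t^3 + 2*t^2 + 4*sqrt(2)*t^2 + 2*t + 4*sqrt(2)*t + 1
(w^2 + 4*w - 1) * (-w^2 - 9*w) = -w^4 - 13*w^3 - 35*w^2 + 9*w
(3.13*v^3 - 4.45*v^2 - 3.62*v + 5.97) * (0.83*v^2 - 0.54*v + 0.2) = 2.5979*v^5 - 5.3837*v^4 + 0.0244000000000004*v^3 + 6.0199*v^2 - 3.9478*v + 1.194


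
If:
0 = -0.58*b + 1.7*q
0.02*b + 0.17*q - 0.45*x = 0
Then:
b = 5.76923076923077*x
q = 1.9683257918552*x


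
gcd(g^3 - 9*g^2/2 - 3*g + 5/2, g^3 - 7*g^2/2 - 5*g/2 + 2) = g^2 + g/2 - 1/2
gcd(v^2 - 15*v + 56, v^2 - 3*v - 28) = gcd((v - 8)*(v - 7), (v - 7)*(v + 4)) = v - 7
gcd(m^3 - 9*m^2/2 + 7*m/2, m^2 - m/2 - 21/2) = m - 7/2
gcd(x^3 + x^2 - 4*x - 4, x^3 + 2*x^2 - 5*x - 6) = x^2 - x - 2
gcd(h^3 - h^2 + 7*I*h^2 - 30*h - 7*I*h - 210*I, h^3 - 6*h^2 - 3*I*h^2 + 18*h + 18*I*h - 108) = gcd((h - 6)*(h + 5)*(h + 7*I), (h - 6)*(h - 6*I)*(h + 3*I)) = h - 6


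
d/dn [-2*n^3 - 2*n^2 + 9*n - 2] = -6*n^2 - 4*n + 9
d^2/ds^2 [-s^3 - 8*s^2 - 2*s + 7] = -6*s - 16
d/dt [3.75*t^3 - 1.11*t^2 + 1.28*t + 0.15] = 11.25*t^2 - 2.22*t + 1.28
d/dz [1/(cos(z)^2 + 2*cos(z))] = 2*(sin(z)/cos(z)^2 + tan(z))/(cos(z) + 2)^2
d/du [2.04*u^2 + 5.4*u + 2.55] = 4.08*u + 5.4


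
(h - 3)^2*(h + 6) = h^3 - 27*h + 54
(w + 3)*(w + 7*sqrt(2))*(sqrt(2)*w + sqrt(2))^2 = 2*w^4 + 10*w^3 + 14*sqrt(2)*w^3 + 14*w^2 + 70*sqrt(2)*w^2 + 6*w + 98*sqrt(2)*w + 42*sqrt(2)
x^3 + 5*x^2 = x^2*(x + 5)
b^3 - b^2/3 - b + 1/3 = (b - 1)*(b - 1/3)*(b + 1)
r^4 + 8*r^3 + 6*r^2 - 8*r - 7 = (r - 1)*(r + 1)^2*(r + 7)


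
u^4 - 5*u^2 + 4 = (u - 2)*(u - 1)*(u + 1)*(u + 2)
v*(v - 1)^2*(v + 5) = v^4 + 3*v^3 - 9*v^2 + 5*v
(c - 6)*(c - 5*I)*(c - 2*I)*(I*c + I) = I*c^4 + 7*c^3 - 5*I*c^3 - 35*c^2 - 16*I*c^2 - 42*c + 50*I*c + 60*I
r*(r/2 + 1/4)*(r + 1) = r^3/2 + 3*r^2/4 + r/4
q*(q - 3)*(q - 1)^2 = q^4 - 5*q^3 + 7*q^2 - 3*q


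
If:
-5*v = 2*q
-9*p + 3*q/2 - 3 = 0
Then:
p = -5*v/12 - 1/3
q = -5*v/2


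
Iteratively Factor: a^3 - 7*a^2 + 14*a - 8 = (a - 1)*(a^2 - 6*a + 8) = (a - 2)*(a - 1)*(a - 4)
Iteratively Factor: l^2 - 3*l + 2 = (l - 1)*(l - 2)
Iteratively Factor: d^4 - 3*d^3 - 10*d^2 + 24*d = (d)*(d^3 - 3*d^2 - 10*d + 24) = d*(d - 4)*(d^2 + d - 6) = d*(d - 4)*(d + 3)*(d - 2)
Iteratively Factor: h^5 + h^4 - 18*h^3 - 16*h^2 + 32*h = (h - 1)*(h^4 + 2*h^3 - 16*h^2 - 32*h) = (h - 4)*(h - 1)*(h^3 + 6*h^2 + 8*h) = (h - 4)*(h - 1)*(h + 2)*(h^2 + 4*h) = (h - 4)*(h - 1)*(h + 2)*(h + 4)*(h)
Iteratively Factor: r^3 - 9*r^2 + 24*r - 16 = (r - 4)*(r^2 - 5*r + 4) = (r - 4)*(r - 1)*(r - 4)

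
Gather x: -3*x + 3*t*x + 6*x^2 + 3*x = 3*t*x + 6*x^2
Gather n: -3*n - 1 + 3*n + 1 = 0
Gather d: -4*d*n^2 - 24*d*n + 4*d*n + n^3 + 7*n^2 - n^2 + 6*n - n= d*(-4*n^2 - 20*n) + n^3 + 6*n^2 + 5*n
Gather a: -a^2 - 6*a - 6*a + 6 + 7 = -a^2 - 12*a + 13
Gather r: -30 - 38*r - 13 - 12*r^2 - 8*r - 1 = -12*r^2 - 46*r - 44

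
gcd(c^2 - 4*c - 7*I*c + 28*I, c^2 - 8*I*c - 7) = c - 7*I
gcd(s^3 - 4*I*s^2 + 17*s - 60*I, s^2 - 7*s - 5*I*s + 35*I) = s - 5*I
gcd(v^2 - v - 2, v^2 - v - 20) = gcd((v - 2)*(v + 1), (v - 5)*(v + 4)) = 1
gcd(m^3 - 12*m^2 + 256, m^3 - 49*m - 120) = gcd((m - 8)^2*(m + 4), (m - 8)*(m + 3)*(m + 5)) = m - 8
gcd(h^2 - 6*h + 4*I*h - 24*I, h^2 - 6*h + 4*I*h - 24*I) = h^2 + h*(-6 + 4*I) - 24*I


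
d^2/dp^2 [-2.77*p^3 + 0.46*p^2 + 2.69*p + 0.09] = 0.92 - 16.62*p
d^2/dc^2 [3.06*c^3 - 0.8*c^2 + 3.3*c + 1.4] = 18.36*c - 1.6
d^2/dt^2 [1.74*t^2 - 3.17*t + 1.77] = 3.48000000000000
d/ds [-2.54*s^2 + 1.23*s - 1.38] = 1.23 - 5.08*s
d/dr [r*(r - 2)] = 2*r - 2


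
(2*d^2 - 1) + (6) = 2*d^2 + 5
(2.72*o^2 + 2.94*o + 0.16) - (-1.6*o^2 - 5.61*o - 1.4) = 4.32*o^2 + 8.55*o + 1.56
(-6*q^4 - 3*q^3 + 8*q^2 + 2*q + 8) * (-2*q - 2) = 12*q^5 + 18*q^4 - 10*q^3 - 20*q^2 - 20*q - 16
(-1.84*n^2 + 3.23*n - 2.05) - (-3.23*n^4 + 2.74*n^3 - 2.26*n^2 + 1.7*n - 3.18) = 3.23*n^4 - 2.74*n^3 + 0.42*n^2 + 1.53*n + 1.13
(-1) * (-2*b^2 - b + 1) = 2*b^2 + b - 1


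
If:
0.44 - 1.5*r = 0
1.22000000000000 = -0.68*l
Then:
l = -1.79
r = 0.29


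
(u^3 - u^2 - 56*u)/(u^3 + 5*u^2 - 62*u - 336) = u/(u + 6)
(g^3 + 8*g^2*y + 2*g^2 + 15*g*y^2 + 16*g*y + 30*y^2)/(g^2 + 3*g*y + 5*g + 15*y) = (g^2 + 5*g*y + 2*g + 10*y)/(g + 5)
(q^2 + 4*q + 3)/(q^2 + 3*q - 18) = (q^2 + 4*q + 3)/(q^2 + 3*q - 18)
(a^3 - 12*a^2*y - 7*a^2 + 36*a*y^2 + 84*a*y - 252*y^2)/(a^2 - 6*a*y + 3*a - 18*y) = (a^2 - 6*a*y - 7*a + 42*y)/(a + 3)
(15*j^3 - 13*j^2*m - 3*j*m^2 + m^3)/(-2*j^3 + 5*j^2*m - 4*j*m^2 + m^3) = (-15*j^2 - 2*j*m + m^2)/(2*j^2 - 3*j*m + m^2)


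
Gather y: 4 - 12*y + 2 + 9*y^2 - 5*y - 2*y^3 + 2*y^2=-2*y^3 + 11*y^2 - 17*y + 6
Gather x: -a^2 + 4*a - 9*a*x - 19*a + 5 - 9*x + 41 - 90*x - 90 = -a^2 - 15*a + x*(-9*a - 99) - 44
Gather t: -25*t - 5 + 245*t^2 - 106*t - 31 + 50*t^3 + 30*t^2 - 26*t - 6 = 50*t^3 + 275*t^2 - 157*t - 42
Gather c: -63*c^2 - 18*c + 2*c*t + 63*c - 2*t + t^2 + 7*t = -63*c^2 + c*(2*t + 45) + t^2 + 5*t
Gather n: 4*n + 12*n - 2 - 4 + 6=16*n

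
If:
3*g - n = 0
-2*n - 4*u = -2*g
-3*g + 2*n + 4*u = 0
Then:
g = 0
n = 0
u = 0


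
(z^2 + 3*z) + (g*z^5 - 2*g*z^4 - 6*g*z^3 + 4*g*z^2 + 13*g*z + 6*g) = g*z^5 - 2*g*z^4 - 6*g*z^3 + 4*g*z^2 + 13*g*z + 6*g + z^2 + 3*z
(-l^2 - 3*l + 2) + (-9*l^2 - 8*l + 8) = -10*l^2 - 11*l + 10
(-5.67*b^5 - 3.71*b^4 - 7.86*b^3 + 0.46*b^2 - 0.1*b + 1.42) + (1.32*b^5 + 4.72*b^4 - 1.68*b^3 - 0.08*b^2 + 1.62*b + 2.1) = -4.35*b^5 + 1.01*b^4 - 9.54*b^3 + 0.38*b^2 + 1.52*b + 3.52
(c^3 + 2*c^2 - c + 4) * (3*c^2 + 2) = 3*c^5 + 6*c^4 - c^3 + 16*c^2 - 2*c + 8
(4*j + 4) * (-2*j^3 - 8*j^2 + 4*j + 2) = -8*j^4 - 40*j^3 - 16*j^2 + 24*j + 8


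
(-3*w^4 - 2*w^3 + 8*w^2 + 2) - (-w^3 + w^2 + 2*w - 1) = -3*w^4 - w^3 + 7*w^2 - 2*w + 3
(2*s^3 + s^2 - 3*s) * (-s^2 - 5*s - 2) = -2*s^5 - 11*s^4 - 6*s^3 + 13*s^2 + 6*s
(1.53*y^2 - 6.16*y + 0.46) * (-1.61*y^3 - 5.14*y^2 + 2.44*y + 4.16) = -2.4633*y^5 + 2.0534*y^4 + 34.655*y^3 - 11.03*y^2 - 24.5032*y + 1.9136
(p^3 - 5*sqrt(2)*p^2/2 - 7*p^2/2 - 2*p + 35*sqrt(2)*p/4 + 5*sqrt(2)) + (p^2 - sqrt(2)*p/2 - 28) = p^3 - 5*sqrt(2)*p^2/2 - 5*p^2/2 - 2*p + 33*sqrt(2)*p/4 - 28 + 5*sqrt(2)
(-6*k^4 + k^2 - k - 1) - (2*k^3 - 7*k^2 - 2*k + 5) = -6*k^4 - 2*k^3 + 8*k^2 + k - 6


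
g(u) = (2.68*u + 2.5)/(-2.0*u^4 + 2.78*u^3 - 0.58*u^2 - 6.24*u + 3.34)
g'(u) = (2.68*u + 2.5)*(8.0*u^3 - 8.34*u^2 + 1.16*u + 6.24)/(-2.0*u^4 + 2.78*u^3 - 0.58*u^2 - 6.24*u + 3.34)^2 + 2.68/(-2.0*u^4 + 2.78*u^3 - 0.58*u^2 - 6.24*u + 3.34)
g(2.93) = -0.11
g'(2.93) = 0.12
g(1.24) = -1.23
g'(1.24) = 2.08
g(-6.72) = 0.00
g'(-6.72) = 0.00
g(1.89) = -0.44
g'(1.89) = 0.67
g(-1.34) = 0.44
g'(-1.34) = 4.17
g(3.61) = -0.05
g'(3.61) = 0.05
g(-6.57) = 0.00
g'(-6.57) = 0.00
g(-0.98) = -0.03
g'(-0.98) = 0.67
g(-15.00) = 0.00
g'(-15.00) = 0.00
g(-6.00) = 0.00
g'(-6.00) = 0.00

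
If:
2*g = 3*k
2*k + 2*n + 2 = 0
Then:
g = -3*n/2 - 3/2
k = -n - 1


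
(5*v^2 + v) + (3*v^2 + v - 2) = 8*v^2 + 2*v - 2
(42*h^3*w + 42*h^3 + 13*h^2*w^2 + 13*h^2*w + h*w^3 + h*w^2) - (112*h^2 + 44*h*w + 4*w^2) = 42*h^3*w + 42*h^3 + 13*h^2*w^2 + 13*h^2*w - 112*h^2 + h*w^3 + h*w^2 - 44*h*w - 4*w^2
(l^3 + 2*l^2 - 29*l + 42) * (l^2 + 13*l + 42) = l^5 + 15*l^4 + 39*l^3 - 251*l^2 - 672*l + 1764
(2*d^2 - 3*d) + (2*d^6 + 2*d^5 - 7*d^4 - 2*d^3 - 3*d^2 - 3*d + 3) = 2*d^6 + 2*d^5 - 7*d^4 - 2*d^3 - d^2 - 6*d + 3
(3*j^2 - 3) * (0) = 0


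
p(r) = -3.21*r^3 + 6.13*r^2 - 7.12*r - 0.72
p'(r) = -9.63*r^2 + 12.26*r - 7.12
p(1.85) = -13.24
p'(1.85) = -17.40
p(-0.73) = 8.99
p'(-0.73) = -21.20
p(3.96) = -132.13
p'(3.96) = -109.58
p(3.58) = -94.93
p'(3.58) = -86.65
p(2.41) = -27.21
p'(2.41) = -33.51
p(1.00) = -4.92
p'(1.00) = -4.49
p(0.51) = -3.18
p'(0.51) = -3.37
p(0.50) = -3.15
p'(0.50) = -3.40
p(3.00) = -53.58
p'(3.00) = -57.01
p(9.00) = -1908.36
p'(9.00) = -676.81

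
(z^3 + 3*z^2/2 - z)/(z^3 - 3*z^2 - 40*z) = (-z^2 - 3*z/2 + 1)/(-z^2 + 3*z + 40)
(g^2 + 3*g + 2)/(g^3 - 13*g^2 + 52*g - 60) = (g^2 + 3*g + 2)/(g^3 - 13*g^2 + 52*g - 60)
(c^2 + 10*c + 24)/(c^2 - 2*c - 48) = (c + 4)/(c - 8)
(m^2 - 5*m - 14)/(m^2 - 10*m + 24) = (m^2 - 5*m - 14)/(m^2 - 10*m + 24)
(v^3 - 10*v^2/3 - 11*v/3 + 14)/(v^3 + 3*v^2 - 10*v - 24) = (v - 7/3)/(v + 4)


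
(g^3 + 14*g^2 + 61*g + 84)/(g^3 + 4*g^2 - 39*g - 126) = (g + 4)/(g - 6)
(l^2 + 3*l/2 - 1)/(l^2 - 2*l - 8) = (l - 1/2)/(l - 4)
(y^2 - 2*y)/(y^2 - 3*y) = (y - 2)/(y - 3)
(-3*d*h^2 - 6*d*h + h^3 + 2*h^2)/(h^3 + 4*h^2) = (-3*d*h - 6*d + h^2 + 2*h)/(h*(h + 4))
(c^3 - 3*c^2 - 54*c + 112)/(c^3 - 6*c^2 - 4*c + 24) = (c^2 - c - 56)/(c^2 - 4*c - 12)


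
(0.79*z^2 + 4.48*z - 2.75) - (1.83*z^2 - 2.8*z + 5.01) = -1.04*z^2 + 7.28*z - 7.76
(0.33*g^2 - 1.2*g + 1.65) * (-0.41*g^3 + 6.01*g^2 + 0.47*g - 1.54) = -0.1353*g^5 + 2.4753*g^4 - 7.7334*g^3 + 8.8443*g^2 + 2.6235*g - 2.541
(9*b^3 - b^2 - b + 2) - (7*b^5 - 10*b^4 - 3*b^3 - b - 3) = -7*b^5 + 10*b^4 + 12*b^3 - b^2 + 5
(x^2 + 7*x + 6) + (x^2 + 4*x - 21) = 2*x^2 + 11*x - 15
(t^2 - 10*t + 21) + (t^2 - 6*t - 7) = 2*t^2 - 16*t + 14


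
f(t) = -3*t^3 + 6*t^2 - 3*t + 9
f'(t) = -9*t^2 + 12*t - 3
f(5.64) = -355.28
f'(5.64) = -221.61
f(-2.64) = 113.94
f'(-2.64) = -97.41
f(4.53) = -160.34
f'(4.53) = -133.33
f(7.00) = -747.00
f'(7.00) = -360.00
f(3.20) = -37.46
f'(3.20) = -56.76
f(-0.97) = 20.29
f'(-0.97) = -23.11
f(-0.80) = 16.78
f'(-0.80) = -18.36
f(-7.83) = 1840.49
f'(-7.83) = -648.74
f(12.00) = -4347.00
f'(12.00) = -1155.00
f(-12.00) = 6093.00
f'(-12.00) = -1443.00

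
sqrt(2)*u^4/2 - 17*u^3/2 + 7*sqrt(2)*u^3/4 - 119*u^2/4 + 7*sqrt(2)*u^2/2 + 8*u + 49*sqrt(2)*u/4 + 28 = (u + 7/2)*(u - 8*sqrt(2))*(u - sqrt(2))*(sqrt(2)*u/2 + 1/2)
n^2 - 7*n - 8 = (n - 8)*(n + 1)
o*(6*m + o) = 6*m*o + o^2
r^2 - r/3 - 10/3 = (r - 2)*(r + 5/3)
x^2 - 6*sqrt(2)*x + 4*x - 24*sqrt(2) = (x + 4)*(x - 6*sqrt(2))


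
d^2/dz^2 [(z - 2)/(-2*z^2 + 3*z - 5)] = 2*(-(z - 2)*(4*z - 3)^2 + (6*z - 7)*(2*z^2 - 3*z + 5))/(2*z^2 - 3*z + 5)^3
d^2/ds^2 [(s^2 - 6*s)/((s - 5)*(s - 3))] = 2*(2*s^3 - 45*s^2 + 270*s - 495)/(s^6 - 24*s^5 + 237*s^4 - 1232*s^3 + 3555*s^2 - 5400*s + 3375)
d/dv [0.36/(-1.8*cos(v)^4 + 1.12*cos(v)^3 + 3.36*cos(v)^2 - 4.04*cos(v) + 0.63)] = (-2.592*cos(v)^3 + 1.2096*cos(v)^2 + 2.4192*cos(v) - 1.4544)*sin(v)/(-1.8*cos(v)^4 + 1.12*cos(v)^3 + 3.36*cos(v)^2 - 4.04*cos(v) + 0.63)^2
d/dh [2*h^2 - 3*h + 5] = 4*h - 3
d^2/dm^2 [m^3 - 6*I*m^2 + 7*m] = 6*m - 12*I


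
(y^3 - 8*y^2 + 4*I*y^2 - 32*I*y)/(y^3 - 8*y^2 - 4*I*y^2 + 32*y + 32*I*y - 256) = y/(y - 8*I)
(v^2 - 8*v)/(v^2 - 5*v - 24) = v/(v + 3)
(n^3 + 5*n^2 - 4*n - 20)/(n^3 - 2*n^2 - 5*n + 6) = (n^2 + 3*n - 10)/(n^2 - 4*n + 3)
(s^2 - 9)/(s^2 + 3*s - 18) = (s + 3)/(s + 6)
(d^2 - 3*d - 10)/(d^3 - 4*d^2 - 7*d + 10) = 1/(d - 1)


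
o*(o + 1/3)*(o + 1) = o^3 + 4*o^2/3 + o/3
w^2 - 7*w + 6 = (w - 6)*(w - 1)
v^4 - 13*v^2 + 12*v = v*(v - 3)*(v - 1)*(v + 4)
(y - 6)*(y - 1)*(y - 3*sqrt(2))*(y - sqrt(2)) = y^4 - 7*y^3 - 4*sqrt(2)*y^3 + 12*y^2 + 28*sqrt(2)*y^2 - 42*y - 24*sqrt(2)*y + 36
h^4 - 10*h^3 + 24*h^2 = h^2*(h - 6)*(h - 4)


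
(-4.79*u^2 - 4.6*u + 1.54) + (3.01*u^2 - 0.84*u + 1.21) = -1.78*u^2 - 5.44*u + 2.75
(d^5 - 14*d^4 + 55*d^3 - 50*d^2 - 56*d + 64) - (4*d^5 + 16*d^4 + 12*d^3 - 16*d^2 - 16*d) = -3*d^5 - 30*d^4 + 43*d^3 - 34*d^2 - 40*d + 64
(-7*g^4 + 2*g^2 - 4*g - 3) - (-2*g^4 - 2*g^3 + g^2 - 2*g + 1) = -5*g^4 + 2*g^3 + g^2 - 2*g - 4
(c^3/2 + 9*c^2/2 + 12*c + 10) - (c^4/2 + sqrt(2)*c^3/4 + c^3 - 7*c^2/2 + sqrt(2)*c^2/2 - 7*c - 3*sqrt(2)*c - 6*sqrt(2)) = -c^4/2 - c^3/2 - sqrt(2)*c^3/4 - sqrt(2)*c^2/2 + 8*c^2 + 3*sqrt(2)*c + 19*c + 6*sqrt(2) + 10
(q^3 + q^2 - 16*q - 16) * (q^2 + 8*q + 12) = q^5 + 9*q^4 + 4*q^3 - 132*q^2 - 320*q - 192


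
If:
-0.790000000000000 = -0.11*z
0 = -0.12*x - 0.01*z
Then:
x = -0.60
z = 7.18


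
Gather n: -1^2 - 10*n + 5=4 - 10*n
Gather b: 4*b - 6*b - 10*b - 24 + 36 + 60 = 72 - 12*b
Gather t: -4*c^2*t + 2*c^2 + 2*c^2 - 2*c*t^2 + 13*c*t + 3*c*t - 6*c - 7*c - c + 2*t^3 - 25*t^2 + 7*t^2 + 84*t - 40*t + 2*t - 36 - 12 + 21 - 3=4*c^2 - 14*c + 2*t^3 + t^2*(-2*c - 18) + t*(-4*c^2 + 16*c + 46) - 30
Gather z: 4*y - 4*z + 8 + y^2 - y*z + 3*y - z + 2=y^2 + 7*y + z*(-y - 5) + 10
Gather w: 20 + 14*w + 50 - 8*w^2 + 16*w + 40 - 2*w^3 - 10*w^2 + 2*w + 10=-2*w^3 - 18*w^2 + 32*w + 120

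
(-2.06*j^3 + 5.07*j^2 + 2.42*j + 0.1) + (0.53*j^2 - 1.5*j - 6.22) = -2.06*j^3 + 5.6*j^2 + 0.92*j - 6.12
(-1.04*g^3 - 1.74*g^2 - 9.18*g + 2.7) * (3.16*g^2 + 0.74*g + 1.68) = -3.2864*g^5 - 6.268*g^4 - 32.0436*g^3 - 1.1844*g^2 - 13.4244*g + 4.536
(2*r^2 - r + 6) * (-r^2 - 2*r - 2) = -2*r^4 - 3*r^3 - 8*r^2 - 10*r - 12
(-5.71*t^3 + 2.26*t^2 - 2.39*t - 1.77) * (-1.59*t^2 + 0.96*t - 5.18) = 9.0789*t^5 - 9.075*t^4 + 35.5475*t^3 - 11.1869*t^2 + 10.681*t + 9.1686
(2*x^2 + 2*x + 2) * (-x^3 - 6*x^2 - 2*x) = -2*x^5 - 14*x^4 - 18*x^3 - 16*x^2 - 4*x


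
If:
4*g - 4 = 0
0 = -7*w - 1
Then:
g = 1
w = -1/7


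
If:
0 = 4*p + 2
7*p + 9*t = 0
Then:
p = -1/2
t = 7/18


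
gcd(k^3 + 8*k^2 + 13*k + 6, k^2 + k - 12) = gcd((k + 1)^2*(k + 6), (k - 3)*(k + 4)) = 1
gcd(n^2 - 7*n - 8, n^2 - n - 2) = n + 1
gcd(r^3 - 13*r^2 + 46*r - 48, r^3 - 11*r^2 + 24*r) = r^2 - 11*r + 24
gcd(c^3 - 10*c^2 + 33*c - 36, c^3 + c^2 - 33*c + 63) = c^2 - 6*c + 9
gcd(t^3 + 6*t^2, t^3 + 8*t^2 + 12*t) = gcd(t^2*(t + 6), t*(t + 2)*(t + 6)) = t^2 + 6*t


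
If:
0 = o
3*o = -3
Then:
No Solution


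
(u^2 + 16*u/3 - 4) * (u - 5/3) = u^3 + 11*u^2/3 - 116*u/9 + 20/3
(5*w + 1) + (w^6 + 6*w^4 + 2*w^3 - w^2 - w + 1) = w^6 + 6*w^4 + 2*w^3 - w^2 + 4*w + 2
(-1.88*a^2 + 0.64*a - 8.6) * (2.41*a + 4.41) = -4.5308*a^3 - 6.7484*a^2 - 17.9036*a - 37.926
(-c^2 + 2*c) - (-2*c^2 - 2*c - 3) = c^2 + 4*c + 3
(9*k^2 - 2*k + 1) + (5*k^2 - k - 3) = 14*k^2 - 3*k - 2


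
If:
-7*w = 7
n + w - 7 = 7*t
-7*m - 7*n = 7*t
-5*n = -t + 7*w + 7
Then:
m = 24/17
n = -4/17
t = -20/17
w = -1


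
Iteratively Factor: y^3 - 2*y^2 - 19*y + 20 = (y - 1)*(y^2 - y - 20) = (y - 5)*(y - 1)*(y + 4)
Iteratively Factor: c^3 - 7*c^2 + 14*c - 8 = (c - 1)*(c^2 - 6*c + 8) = (c - 2)*(c - 1)*(c - 4)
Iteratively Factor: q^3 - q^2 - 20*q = (q)*(q^2 - q - 20) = q*(q + 4)*(q - 5)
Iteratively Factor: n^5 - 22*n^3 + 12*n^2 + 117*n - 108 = (n - 1)*(n^4 + n^3 - 21*n^2 - 9*n + 108) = (n - 3)*(n - 1)*(n^3 + 4*n^2 - 9*n - 36) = (n - 3)*(n - 1)*(n + 3)*(n^2 + n - 12) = (n - 3)^2*(n - 1)*(n + 3)*(n + 4)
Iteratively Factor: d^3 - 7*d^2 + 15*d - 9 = (d - 1)*(d^2 - 6*d + 9) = (d - 3)*(d - 1)*(d - 3)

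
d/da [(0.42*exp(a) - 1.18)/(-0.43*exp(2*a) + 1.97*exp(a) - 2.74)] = (0.1806*exp(2*a) - 1.0148*exp(a) + 1.1738)*exp(a)/(0.1849*exp(4*a) - 1.6942*exp(3*a) + 6.2373*exp(2*a) - 10.7956*exp(a) + 7.5076)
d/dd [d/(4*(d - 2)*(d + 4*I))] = (-d*(d - 2) - d*(d + 4*I) + (d - 2)*(d + 4*I))/(4*(d - 2)^2*(d + 4*I)^2)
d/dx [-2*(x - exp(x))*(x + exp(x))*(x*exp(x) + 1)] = -2*x^3*exp(x) - 6*x^2*exp(x) + 6*x*exp(3*x) - 4*x + 2*exp(3*x) + 4*exp(2*x)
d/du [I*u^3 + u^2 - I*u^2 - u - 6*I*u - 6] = 3*I*u^2 + 2*u*(1 - I) - 1 - 6*I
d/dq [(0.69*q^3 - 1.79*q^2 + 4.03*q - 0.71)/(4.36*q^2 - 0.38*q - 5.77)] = (3.0084*q^4 - 0.5244*q^3 - 28.8345*q^2 + 26.8478*q - 23.5229)/(19.0096*q^4 - 3.3136*q^3 - 50.17*q^2 + 4.3852*q + 33.2929)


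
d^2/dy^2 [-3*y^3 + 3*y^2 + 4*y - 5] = 6 - 18*y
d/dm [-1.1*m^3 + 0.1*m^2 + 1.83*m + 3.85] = -3.3*m^2 + 0.2*m + 1.83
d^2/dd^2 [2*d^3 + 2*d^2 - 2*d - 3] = 12*d + 4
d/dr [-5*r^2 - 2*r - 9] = -10*r - 2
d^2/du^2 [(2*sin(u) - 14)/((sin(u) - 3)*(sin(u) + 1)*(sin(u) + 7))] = 4*(-2*sin(u)^6 + 26*sin(u)^5 + 123*sin(u)^4 - 98*sin(u)^3 - 686*sin(u)^2 + 3304*sin(u) - 3115)/((sin(u) - 3)^3*(sin(u) + 1)^2*(sin(u) + 7)^3)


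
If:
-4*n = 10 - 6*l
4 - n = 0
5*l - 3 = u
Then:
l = 13/3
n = 4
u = 56/3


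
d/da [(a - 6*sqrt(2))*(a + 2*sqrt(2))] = 2*a - 4*sqrt(2)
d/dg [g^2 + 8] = 2*g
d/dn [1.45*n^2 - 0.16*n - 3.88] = 2.9*n - 0.16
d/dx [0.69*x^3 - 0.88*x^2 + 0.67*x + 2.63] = 2.07*x^2 - 1.76*x + 0.67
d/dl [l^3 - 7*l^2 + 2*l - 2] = 3*l^2 - 14*l + 2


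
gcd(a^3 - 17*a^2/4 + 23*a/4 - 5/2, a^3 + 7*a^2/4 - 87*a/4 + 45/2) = a - 5/4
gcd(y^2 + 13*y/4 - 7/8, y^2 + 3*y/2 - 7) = y + 7/2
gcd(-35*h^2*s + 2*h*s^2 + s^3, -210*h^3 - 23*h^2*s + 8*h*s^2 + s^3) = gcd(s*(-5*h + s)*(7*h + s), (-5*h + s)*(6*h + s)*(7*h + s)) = -35*h^2 + 2*h*s + s^2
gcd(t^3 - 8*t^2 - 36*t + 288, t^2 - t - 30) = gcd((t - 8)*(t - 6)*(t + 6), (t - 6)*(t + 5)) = t - 6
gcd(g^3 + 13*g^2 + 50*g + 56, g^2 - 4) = g + 2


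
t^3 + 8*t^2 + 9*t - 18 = (t - 1)*(t + 3)*(t + 6)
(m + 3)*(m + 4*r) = m^2 + 4*m*r + 3*m + 12*r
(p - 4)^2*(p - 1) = p^3 - 9*p^2 + 24*p - 16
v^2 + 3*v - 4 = (v - 1)*(v + 4)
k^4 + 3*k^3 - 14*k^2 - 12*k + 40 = (k - 2)^2*(k + 2)*(k + 5)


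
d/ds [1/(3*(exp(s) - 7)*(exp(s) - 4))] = (11 - 2*exp(s))*exp(s)/(3*(exp(4*s) - 22*exp(3*s) + 177*exp(2*s) - 616*exp(s) + 784))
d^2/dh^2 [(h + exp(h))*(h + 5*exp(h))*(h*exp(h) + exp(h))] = (h^3 + 24*h^2*exp(h) + 7*h^2 + 45*h*exp(2*h) + 72*h*exp(h) + 10*h + 75*exp(2*h) + 36*exp(h) + 2)*exp(h)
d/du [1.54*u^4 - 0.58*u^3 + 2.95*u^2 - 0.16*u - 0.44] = 6.16*u^3 - 1.74*u^2 + 5.9*u - 0.16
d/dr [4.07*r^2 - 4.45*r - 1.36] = 8.14*r - 4.45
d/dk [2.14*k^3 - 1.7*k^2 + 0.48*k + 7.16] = 6.42*k^2 - 3.4*k + 0.48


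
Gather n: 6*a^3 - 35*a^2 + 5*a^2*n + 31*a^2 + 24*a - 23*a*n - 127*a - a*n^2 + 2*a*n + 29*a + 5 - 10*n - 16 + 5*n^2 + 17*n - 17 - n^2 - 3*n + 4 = 6*a^3 - 4*a^2 - 74*a + n^2*(4 - a) + n*(5*a^2 - 21*a + 4) - 24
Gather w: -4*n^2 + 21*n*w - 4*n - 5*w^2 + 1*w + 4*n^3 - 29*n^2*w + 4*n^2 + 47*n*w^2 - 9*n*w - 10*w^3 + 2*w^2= 4*n^3 - 4*n - 10*w^3 + w^2*(47*n - 3) + w*(-29*n^2 + 12*n + 1)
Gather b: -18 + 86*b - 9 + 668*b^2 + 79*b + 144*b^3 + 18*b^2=144*b^3 + 686*b^2 + 165*b - 27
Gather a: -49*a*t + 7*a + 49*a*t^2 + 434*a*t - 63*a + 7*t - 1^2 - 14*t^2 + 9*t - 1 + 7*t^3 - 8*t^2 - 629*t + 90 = a*(49*t^2 + 385*t - 56) + 7*t^3 - 22*t^2 - 613*t + 88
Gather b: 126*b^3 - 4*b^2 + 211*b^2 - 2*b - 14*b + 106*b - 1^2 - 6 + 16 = 126*b^3 + 207*b^2 + 90*b + 9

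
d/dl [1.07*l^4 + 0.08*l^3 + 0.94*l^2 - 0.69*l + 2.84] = 4.28*l^3 + 0.24*l^2 + 1.88*l - 0.69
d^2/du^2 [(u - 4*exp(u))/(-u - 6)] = 2*(-u + (1 - 4*exp(u))*(u + 6) + 2*(u + 6)^2*exp(u) + 4*exp(u))/(u + 6)^3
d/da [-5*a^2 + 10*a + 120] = 10 - 10*a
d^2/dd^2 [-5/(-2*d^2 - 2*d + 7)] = 20*(-2*d^2 - 2*d + 2*(2*d + 1)^2 + 7)/(2*d^2 + 2*d - 7)^3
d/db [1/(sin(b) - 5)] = -cos(b)/(sin(b) - 5)^2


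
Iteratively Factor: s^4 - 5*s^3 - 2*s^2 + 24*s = (s + 2)*(s^3 - 7*s^2 + 12*s) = s*(s + 2)*(s^2 - 7*s + 12) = s*(s - 3)*(s + 2)*(s - 4)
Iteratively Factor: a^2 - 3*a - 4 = (a - 4)*(a + 1)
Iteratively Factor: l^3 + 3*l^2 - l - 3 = (l + 1)*(l^2 + 2*l - 3) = (l - 1)*(l + 1)*(l + 3)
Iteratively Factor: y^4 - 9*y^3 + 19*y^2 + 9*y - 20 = (y - 5)*(y^3 - 4*y^2 - y + 4) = (y - 5)*(y - 4)*(y^2 - 1) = (y - 5)*(y - 4)*(y + 1)*(y - 1)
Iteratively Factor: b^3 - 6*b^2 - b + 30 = (b - 3)*(b^2 - 3*b - 10) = (b - 5)*(b - 3)*(b + 2)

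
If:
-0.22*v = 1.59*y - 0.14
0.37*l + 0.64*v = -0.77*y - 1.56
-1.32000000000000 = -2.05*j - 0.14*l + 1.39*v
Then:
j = 1.43849703361898 - 5.61206328279499*y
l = 10.4201474201474*y - 5.31695331695332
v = 0.636363636363636 - 7.22727272727273*y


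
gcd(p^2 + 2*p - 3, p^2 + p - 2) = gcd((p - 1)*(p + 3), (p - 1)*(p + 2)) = p - 1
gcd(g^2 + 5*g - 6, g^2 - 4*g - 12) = 1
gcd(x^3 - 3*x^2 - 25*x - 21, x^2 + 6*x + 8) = 1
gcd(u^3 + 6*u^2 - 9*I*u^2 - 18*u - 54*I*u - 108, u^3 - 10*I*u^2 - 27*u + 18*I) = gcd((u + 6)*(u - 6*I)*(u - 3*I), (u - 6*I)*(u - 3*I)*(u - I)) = u^2 - 9*I*u - 18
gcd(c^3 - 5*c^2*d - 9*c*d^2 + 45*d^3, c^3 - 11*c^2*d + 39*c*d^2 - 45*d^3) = c^2 - 8*c*d + 15*d^2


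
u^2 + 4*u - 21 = (u - 3)*(u + 7)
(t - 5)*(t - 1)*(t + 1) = t^3 - 5*t^2 - t + 5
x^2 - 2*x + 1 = (x - 1)^2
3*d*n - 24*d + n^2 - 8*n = (3*d + n)*(n - 8)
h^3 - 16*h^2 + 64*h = h*(h - 8)^2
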